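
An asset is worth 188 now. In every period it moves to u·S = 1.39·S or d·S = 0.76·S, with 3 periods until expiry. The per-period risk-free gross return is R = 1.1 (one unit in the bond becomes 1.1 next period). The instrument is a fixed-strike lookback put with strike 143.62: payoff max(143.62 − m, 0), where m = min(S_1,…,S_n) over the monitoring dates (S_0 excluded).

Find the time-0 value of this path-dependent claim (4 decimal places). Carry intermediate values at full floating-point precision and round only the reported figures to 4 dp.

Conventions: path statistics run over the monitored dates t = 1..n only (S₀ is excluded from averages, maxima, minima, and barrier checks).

Set p* = 0.5397 (from d < R < u); the path-dependent value is the discounted p*-expectation over all price paths.
Enumerate all 2^3 = 8 price paths (U = up ×1.39, D = down ×0.76); each path with k up-moves has probability p*^k·(1−p*)^(3−k).
DDD: m=82.5275, payoff=61.0925, prob=0.097538
UDD: m=150.9384, payoff=0.0000, prob=0.114355
DUD: m=142.8800, payoff=0.7400, prob=0.114355
UUD: m=261.3200, payoff=0.0000, prob=0.134071
DDU: m=108.5888, payoff=35.0312, prob=0.114355
UDU: m=198.6032, payoff=0.0000, prob=0.134071
DUU: m=142.8800, payoff=0.7400, prob=0.134071
UUU: m=261.3200, payoff=0.0000, prob=0.157186
Price = Σ prob·payoff / R^3 = 10.148631 / 1.331000 = 7.6248

price = 7.6248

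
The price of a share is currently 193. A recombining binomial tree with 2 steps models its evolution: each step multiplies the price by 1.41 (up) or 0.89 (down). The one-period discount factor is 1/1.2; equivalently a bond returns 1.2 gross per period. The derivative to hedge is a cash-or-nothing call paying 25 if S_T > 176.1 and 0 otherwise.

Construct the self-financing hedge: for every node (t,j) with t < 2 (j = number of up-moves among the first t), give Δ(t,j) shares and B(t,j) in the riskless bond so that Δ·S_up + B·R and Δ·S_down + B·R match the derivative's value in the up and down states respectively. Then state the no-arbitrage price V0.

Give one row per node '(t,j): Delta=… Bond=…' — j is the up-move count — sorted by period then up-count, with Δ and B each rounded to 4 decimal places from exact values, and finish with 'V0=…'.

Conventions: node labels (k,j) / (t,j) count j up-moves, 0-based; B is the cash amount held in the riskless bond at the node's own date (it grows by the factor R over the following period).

(0,0): Delta=0.0838 Bond=-1.6501
(1,0): Delta=0.2799 Bond=-35.6571
(1,1): Delta=0.0000 Bond=20.8333
V0=14.5297

No-arbitrage ⇒ martingale measure with p* = (R−d)/(u−d) = 0.5962.
Terminal payoffs: V(2,0)=0.0000, V(2,1)=25.0000, V(2,2)=25.0000
  t=1,j=0: stock 171.7700 → up 242.1957 (V=25.0000), down 152.8753 (V=0.0000). Price 12.4199; hedge Δ=0.2799, bond B=-35.6571.
  t=1,j=1: stock 272.1300 → up 383.7033 (V=25.0000), down 242.1957 (V=25.0000). Price 20.8333; hedge Δ=0.0000, bond B=20.8333.
  t=0,j=0: stock 193.0000 → up 272.1300 (V=20.8333), down 171.7700 (V=12.4199). Price 14.5297; hedge Δ=0.0838, bond B=-1.6501.
Verification: the root portfolio costs Δ(0,0)·S0 + B(0,0) = 14.5297, matching V0.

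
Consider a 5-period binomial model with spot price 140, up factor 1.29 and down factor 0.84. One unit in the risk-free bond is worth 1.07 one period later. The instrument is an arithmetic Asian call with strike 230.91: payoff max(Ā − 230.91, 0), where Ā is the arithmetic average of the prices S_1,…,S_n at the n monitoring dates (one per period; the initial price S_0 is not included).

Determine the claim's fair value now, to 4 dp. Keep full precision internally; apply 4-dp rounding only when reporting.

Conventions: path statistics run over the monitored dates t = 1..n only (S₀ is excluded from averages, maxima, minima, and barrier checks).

price = 4.4443

No-arbitrage gives p* = (R−d)/(u−d) = 0.5111: enumerate every path, weight its payoff by its p*-probability, and discount by R^5.
Enumerate all 2^5 = 32 price paths (U = up ×1.29, D = down ×0.84); each path with k up-moves has probability p*^k·(1−p*)^(5−k).
DDDDD: Ā=85.5228, payoff=0.0000, prob=0.027929
UDDDD: Ā=131.3387, payoff=0.0000, prob=0.029198
DUDDD: Ā=118.7387, payoff=0.0000, prob=0.029198
UUDDD: Ā=182.3486, payoff=0.0000, prob=0.030525
DDUDD: Ā=108.1547, payoff=0.0000, prob=0.029198
UDUDD: Ā=166.0946, payoff=0.0000, prob=0.030525
DUUDD: Ā=153.4946, payoff=0.0000, prob=0.030525
UUUDD: Ā=235.7239, payoff=4.8139, prob=0.031913
DDDUD: Ā=99.2641, payoff=0.0000, prob=0.029198
UDDUD: Ā=152.4413, payoff=0.0000, prob=0.030525
DUDUD: Ā=139.8413, payoff=0.0000, prob=0.030525
UUDUD: Ā=214.7563, payoff=0.0000, prob=0.031913
DDUUD: Ā=129.2573, payoff=0.0000, prob=0.030525
UDUUD: Ā=198.5023, payoff=0.0000, prob=0.031913
DUUUD: Ā=185.9023, payoff=0.0000, prob=0.031913
UUUUD: Ā=285.4928, payoff=54.5828, prob=0.033363
DDDDU: Ā=91.7960, payoff=0.0000, prob=0.029198
UDDDU: Ā=140.9725, payoff=0.0000, prob=0.030525
DUDDU: Ā=128.3725, payoff=0.0000, prob=0.030525
UUDDU: Ā=197.1434, payoff=0.0000, prob=0.031913
DDUDU: Ā=117.7885, payoff=0.0000, prob=0.030525
UDUDU: Ā=180.8894, payoff=0.0000, prob=0.031913
DUUDU: Ā=168.2894, payoff=0.0000, prob=0.031913
UUUDU: Ā=258.4445, payoff=27.5345, prob=0.033363
DDDUU: Ā=108.8979, payoff=0.0000, prob=0.030525
UDDUU: Ā=167.2361, payoff=0.0000, prob=0.031913
DUDUU: Ā=154.6361, payoff=0.0000, prob=0.031913
UUDUU: Ā=237.4768, payoff=6.5668, prob=0.033363
DDUUU: Ā=144.0521, payoff=0.0000, prob=0.031913
UDUUU: Ā=221.2228, payoff=0.0000, prob=0.033363
DUUUU: Ā=208.6228, payoff=0.0000, prob=0.033363
UUUUU: Ā=320.3850, payoff=89.4750, prob=0.034880
Price = Σ prob·payoff / R^5 = 6.233326 / 1.402552 = 4.4443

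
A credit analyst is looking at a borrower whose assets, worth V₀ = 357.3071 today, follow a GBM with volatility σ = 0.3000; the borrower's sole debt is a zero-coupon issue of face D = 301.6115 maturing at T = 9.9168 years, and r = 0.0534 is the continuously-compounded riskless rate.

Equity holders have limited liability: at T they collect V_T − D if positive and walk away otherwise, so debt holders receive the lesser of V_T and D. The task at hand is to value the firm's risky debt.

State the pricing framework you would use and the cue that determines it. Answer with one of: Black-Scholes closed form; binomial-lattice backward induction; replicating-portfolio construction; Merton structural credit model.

framework: Merton structural credit model

Key observation: the question is about default risk generated by asset-value dynamics against a debt face of 301.6115 — the structural framework prices exactly that.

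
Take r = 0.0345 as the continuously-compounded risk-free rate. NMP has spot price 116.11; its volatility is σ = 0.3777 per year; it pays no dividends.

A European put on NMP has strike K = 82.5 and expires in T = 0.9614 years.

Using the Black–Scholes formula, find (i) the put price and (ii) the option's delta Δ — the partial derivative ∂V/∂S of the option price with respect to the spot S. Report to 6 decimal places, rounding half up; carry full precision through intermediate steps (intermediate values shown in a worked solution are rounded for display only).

price = 2.869553
Δ = -0.115554

σ√T = 0.3777·√0.9614 = 0.370339
d₁ = (ln(S/K) + (r+σ²/2)T) / (σ√T) = (ln(116.11/82.5) + (0.0345+0.3777²/2)·0.9614) / 0.370339 = (0.341740 + 0.101744) / 0.370339 = 1.197508
d₂ = d₁ − σ√T = 1.197508 − 0.370339 = 0.827169
e^{−rT} = 0.967376
N(−d₁) = 0.115554,  N(−d₂) = 0.204071
Put price V = K·e^{−rT}·N(−d₂) − S·N(−d₁) = 16.286571 − 13.417018 = 2.869553
Δ = −N(−d₁) = -0.115554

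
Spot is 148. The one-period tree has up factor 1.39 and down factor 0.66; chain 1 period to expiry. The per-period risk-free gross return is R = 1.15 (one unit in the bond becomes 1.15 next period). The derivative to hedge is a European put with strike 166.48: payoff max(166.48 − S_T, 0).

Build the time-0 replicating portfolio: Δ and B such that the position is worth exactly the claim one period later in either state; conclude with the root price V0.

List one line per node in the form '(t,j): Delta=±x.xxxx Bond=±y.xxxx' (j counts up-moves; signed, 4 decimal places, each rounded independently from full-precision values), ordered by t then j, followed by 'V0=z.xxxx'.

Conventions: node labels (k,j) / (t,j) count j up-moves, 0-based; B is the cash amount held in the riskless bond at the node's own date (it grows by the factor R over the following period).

(0,0): Delta=-0.6368 Bond=113.9154
V0=19.6689

Risk-neutral probability p* = (R−d)/(u−d) = (1.15−0.66)/(1.39−0.66) = 0.6712.
Expiry values: V(1,0)=68.8000, V(1,1)=0.0000
Node (0,0) S=148.0000: V=(p*·0.0000+(1−p*)·68.8000)/1.15=19.6689; Δ=(0.0000−68.8000)/(205.7200−97.6800)=-0.6368; B=V−Δ·S=113.9154
As a check, the time-0 holding Δ(0,0)·S0 + B(0,0) comes to 19.6689 — exactly V0.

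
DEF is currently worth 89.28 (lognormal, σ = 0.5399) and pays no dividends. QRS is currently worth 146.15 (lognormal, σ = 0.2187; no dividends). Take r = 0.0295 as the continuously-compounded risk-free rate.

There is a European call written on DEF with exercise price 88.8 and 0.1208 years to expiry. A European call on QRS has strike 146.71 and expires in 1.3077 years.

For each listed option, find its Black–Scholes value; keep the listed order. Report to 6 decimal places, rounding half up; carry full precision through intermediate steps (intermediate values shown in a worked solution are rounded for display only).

[DEF call K=88.8]
σ√T = 0.5399·√0.1208 = 0.187649
d₁ = (ln(S/K) + (r+σ²/2)T) / (σ√T) = (ln(89.28/88.8) + (0.0295+0.5399²/2)·0.1208) / 0.187649 = (0.005391 + 0.021170) / 0.187649 = 0.141544
d₂ = d₁ − σ√T = 0.141544 − 0.187649 = -0.046106
e^{−rT} = 0.996443
N(d₁) = 0.556280,  N(d₂) = 0.481613
price = S·N(d₁) − K·e^{−rT}·N(d₂) = 49.664659 − 42.615106 = 7.049552
[QRS call K=146.71]
σ√T = 0.2187·√1.3077 = 0.250094
d₁ = (ln(S/K) + (r+σ²/2)T) / (σ√T) = (ln(146.15/146.71) + (0.0295+0.2187²/2)·1.3077) / 0.250094 = (-0.003824 + 0.069851) / 0.250094 = 0.264006
d₂ = d₁ − σ√T = 0.264006 − 0.250094 = 0.013912
e^{−rT} = 0.962157
N(d₁) = 0.604112,  N(d₂) = 0.505550
price = S·N(d₁) − K·e^{−rT}·N(d₂) = 88.291017 − 71.362486 = 16.928531

price(DEF call K=88.8) = 7.049552
price(QRS call K=146.71) = 16.928531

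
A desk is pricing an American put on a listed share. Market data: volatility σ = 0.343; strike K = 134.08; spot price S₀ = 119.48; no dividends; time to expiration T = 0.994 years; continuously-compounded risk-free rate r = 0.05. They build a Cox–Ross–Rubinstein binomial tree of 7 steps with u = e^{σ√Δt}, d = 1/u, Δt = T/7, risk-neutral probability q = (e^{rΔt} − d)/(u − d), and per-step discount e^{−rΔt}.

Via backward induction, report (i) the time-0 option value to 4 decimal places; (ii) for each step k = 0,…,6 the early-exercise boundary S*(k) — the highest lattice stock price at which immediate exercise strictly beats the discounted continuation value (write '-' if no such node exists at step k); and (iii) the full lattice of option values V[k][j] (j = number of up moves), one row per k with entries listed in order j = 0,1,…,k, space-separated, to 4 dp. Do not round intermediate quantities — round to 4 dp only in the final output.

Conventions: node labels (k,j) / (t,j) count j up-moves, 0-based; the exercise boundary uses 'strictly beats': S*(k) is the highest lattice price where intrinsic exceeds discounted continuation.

price = 22.0772
boundary = - - 92.2631 81.0764 92.2631 104.9933 119.4800
tree:
22.0772
30.9660 13.3344
41.8169 20.3511 6.3740
53.0036 29.8968 10.9138 1.8383
62.8339 41.8169 18.1767 3.6677 0.0000
71.4724 53.0036 29.0867 7.3177 0.0000 0.0000
79.0634 62.8339 41.8169 14.6000 0.0000 0.0000 0.0000
85.7340 71.4724 53.0036 29.0867 0.0000 0.0000 0.0000 0.0000

params: Δt=0.14200 u=1.13798 d=0.87875 q=0.49522 e^(-rΔt)=0.99293
t_7 payoffs: 85.7340 71.4724 53.0036 29.0867 0.0000 0.0000 0.0000 0.0000
t_6: node(6,0) S=55.0166 payoff=79.0634 vs cont=78.1148 → 79.0634 [stop]  node(6,1) S=71.2461 payoff=62.8339 vs cont=61.8853 → 62.8339 [stop]  node(6,2) S=92.2631 payoff=41.8169 vs cont=40.8683 → 41.8169 [stop]  node(6,3) S=119.4800 payoff=14.6000 vs cont=14.5785 → 14.6000 [stop]  node(6,4) S=154.7257 payoff=0.0000 vs cont=0.0000 → 0.0000 [wait]  node(6,5) S=200.3685 payoff=0.0000 vs cont=0.0000 → 0.0000 [wait]  node(6,6) S=259.4756 payoff=0.0000 vs cont=0.0000 → 0.0000 [wait]  ⇒ S*(6)=119.4800
t_5: node(5,0) S=62.6076 payoff=71.4724 vs cont=70.5238 → 71.4724 [stop]  node(5,1) S=81.0764 payoff=53.0036 vs cont=52.0550 → 53.0036 [stop]  node(5,2) S=104.9933 payoff=29.0867 vs cont=28.1381 → 29.0867 [stop]  node(5,3) S=135.9655 payoff=0.0000 vs cont=7.3177 → 7.3177 [wait]  node(5,4) S=176.0743 payoff=0.0000 vs cont=0.0000 → 0.0000 [wait]  node(5,5) S=228.0148 payoff=0.0000 vs cont=0.0000 → 0.0000 [wait]  ⇒ S*(5)=104.9933
t_4: node(4,0) S=71.2461 payoff=62.8339 vs cont=61.8853 → 62.8339 [stop]  node(4,1) S=92.2631 payoff=41.8169 vs cont=40.8683 → 41.8169 [stop]  node(4,2) S=119.4800 payoff=14.6000 vs cont=18.1767 → 18.1767 [wait]  node(4,3) S=154.7257 payoff=0.0000 vs cont=3.6677 → 3.6677 [wait]  node(4,4) S=200.3685 payoff=0.0000 vs cont=0.0000 → 0.0000 [wait]  ⇒ S*(4)=92.2631
t_3: node(3,0) S=81.0764 payoff=53.0036 vs cont=52.0550 → 53.0036 [stop]  node(3,1) S=104.9933 payoff=29.0867 vs cont=29.8968 → 29.8968 [wait]  node(3,2) S=135.9655 payoff=0.0000 vs cont=10.9138 → 10.9138 [wait]  node(3,3) S=176.0743 payoff=0.0000 vs cont=1.8383 → 1.8383 [wait]  ⇒ S*(3)=81.0764
t_2: node(2,0) S=92.2631 payoff=41.8169 vs cont=41.2667 → 41.8169 [stop]  node(2,1) S=119.4800 payoff=14.6000 vs cont=20.3511 → 20.3511 [wait]  node(2,2) S=154.7257 payoff=0.0000 vs cont=6.3740 → 6.3740 [wait]  ⇒ S*(2)=92.2631
t_1: node(1,0) S=104.9933 payoff=29.0867 vs cont=30.9660 → 30.9660 [wait]  node(1,1) S=135.9655 payoff=0.0000 vs cont=13.3344 → 13.3344 [wait]  ⇒ S*(1)=-
t_0: node(0,0) S=119.4800 payoff=14.6000 vs cont=22.0772 → 22.0772 [wait]  ⇒ S*(0)=-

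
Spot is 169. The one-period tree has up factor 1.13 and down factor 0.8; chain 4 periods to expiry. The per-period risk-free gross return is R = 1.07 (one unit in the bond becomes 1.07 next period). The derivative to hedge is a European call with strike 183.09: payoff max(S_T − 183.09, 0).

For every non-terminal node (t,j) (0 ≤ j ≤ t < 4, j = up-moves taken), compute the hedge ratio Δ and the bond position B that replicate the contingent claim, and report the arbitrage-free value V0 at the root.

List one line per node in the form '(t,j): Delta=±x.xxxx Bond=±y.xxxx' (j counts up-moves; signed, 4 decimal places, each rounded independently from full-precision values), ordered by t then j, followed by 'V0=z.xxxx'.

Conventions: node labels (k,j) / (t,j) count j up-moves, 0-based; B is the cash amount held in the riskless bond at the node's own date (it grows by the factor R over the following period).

The replicating-portfolio and risk-neutral prices coincide; use p* = (1.07−0.8)/(1.13−0.8) = 0.8182 for the latter.
Payoffs at expiry: V(4,0)=0.0000, V(4,1)=0.0000, V(4,2)=0.0000, V(4,3)=11.9897, V(4,4)=92.4600
  t=3,j=0: stock 86.5280 → up 97.7766 (V=0.0000), down 69.2224 (V=0.0000). Price 0.0000; hedge Δ=0.0000, bond B=0.0000.
  t=3,j=1: stock 122.2208 → up 138.1095 (V=0.0000), down 97.7766 (V=0.0000). Price 0.0000; hedge Δ=0.0000, bond B=0.0000.
  t=3,j=2: stock 172.6369 → up 195.0797 (V=11.9897), down 138.1095 (V=0.0000). Price 9.1680; hedge Δ=0.2105, bond B=-27.1644.
  t=3,j=3: stock 243.8496 → up 275.5500 (V=92.4600), down 195.0797 (V=11.9897). Price 72.7374; hedge Δ=1.0000, bond B=-171.1121.
  t=2,j=0: stock 108.1600 → up 122.2208 (V=0.0000), down 86.5280 (V=0.0000). Price 0.0000; hedge Δ=0.0000, bond B=0.0000.
  t=2,j=1: stock 152.7760 → up 172.6369 (V=9.1680), down 122.2208 (V=0.0000). Price 7.0103; hedge Δ=0.1818, bond B=-20.7714.
  t=2,j=2: stock 215.7961 → up 243.8496 (V=72.7374), down 172.6369 (V=9.1680). Price 57.1770; hedge Δ=0.8927, bond B=-135.4578.
  t=1,j=0: stock 135.2000 → up 152.7760 (V=7.0103), down 108.1600 (V=0.0000). Price 5.3605; hedge Δ=0.1571, bond B=-15.8830.
  t=1,j=1: stock 190.9700 → up 215.7961 (V=57.1770), down 152.7760 (V=7.0103). Price 44.9119; hedge Δ=0.7960, bond B=-107.1081.
  t=0,j=0: stock 169.0000 → up 190.9700 (V=44.9119), down 135.2000 (V=5.3605). Price 35.2530; hedge Δ=0.7092, bond B=-84.5998.
Sanity check at the root: Δ(0,0)·S0 + B(0,0) reproduces V0 = 35.2530.

(0,0): Delta=0.7092 Bond=-84.5998
(1,0): Delta=0.1571 Bond=-15.8830
(1,1): Delta=0.7960 Bond=-107.1081
(2,0): Delta=0.0000 Bond=0.0000
(2,1): Delta=0.1818 Bond=-20.7714
(2,2): Delta=0.8927 Bond=-135.4578
(3,0): Delta=0.0000 Bond=0.0000
(3,1): Delta=0.0000 Bond=0.0000
(3,2): Delta=0.2105 Bond=-27.1644
(3,3): Delta=1.0000 Bond=-171.1121
V0=35.2530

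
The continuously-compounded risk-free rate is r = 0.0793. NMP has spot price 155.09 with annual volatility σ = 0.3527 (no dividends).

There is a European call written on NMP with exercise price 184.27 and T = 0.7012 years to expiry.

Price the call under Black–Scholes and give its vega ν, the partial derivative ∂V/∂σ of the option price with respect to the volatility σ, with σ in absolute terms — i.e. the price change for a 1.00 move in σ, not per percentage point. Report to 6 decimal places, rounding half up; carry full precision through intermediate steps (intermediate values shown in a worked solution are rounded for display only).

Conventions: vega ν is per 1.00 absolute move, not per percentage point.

price = 11.207840
ν = 50.243971

σ√T = 0.3527·√0.7012 = 0.295343
d₁ = (ln(S/K) + (r+σ²/2)T) / (σ√T) = (ln(155.09/184.27) + (0.0793+0.3527²/2)·0.7012) / 0.295343 = (-0.172396 + 0.099219) / 0.295343 = -0.247772
d₂ = d₁ − σ√T = -0.247772 − 0.295343 = -0.543115
e^{−rT} = 0.945913
N(d₁) = 0.402155,  N(d₂) = 0.293525
Call price V = S·N(d₁) − K·e^{−rT}·N(d₂) = 62.370293 − 51.162453 = 11.207840
φ(d₁) = (1/√(2π))·e^{−d₁²/2} = 0.386883
ν = S·φ(d₁)·√T = 50.243971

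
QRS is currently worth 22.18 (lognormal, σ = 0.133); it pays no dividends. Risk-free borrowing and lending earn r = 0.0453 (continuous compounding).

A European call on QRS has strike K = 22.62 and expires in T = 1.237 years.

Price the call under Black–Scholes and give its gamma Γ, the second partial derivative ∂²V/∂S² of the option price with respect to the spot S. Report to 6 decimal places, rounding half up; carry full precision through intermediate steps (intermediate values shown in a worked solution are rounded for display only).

price = 1.719282
Γ = 0.115526

σ√T = 0.133·√1.237 = 0.147923
d₁ = (ln(S/K) + (r+σ²/2)T) / (σ√T) = (ln(22.18/22.62) + (0.0453+0.133²/2)·1.237) / 0.147923 = (-0.019643 + 0.066977) / 0.147923 = 0.319985
d₂ = d₁ − σ√T = 0.319985 − 0.147923 = 0.172062
e^{−rT} = 0.945505
N(d₁) = 0.625510,  N(d₂) = 0.568306
Call price V = S·N(d₁) − K·e^{−rT}·N(d₂) = 13.873817 − 12.154535 = 1.719282
φ(d₁) = (1/√(2π))·e^{−d₁²/2} = 0.379032
Γ = φ(d₁) / (S·σ·√T) = 0.115526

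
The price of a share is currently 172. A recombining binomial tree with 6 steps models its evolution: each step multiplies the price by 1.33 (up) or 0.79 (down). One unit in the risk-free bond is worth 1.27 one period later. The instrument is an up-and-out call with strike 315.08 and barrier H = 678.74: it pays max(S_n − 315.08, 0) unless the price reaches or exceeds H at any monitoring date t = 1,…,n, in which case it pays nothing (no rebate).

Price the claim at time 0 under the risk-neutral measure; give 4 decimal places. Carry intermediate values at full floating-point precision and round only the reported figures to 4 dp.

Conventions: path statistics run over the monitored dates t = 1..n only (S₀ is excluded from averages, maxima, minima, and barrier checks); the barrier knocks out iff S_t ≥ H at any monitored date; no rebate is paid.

With p* = (R−d)/(u−d) = 0.8889, sum probability × payoff across the paths and divide by R^6.
Enumerate all 2^6 = 64 price paths (U = up ×1.33, D = down ×0.79); each path with k up-moves has probability p*^k·(1−p*)^(6−k).
DDDDDD: M=135.8800, payoff=0.0000, prob=0.000002
UDDDDD: M=228.7600, payoff=0.0000, prob=0.000015
DUDDDD: M=180.7204, payoff=0.0000, prob=0.000015
UUDDDD: M=304.2508, payoff=0.0000, prob=0.000120
DDUDDD: M=142.7691, payoff=0.0000, prob=0.000015
UDUDDD: M=240.3581, payoff=0.0000, prob=0.000120
DUUDDD: M=240.3581, payoff=0.0000, prob=0.000120
UUUDDD: M=404.6536, payoff=0.0000, prob=0.000963
DDDUDD: M=135.8800, payoff=0.0000, prob=0.000015
UDDUDD: M=228.7600, payoff=0.0000, prob=0.000120
DUDUDD: M=189.8829, payoff=0.0000, prob=0.000120
UUDUDD: M=319.6763, payoff=0.0000, prob=0.000963
DDUUDD: M=189.8829, payoff=0.0000, prob=0.000120
UDUUDD: M=319.6763, payoff=0.0000, prob=0.000963
DUUUDD: M=319.6763, payoff=0.0000, prob=0.000963
UUUUDD: M=538.1892, payoff=20.8039, prob=0.007707
DDDDUD: M=135.8800, payoff=0.0000, prob=0.000015
UDDDUD: M=228.7600, payoff=0.0000, prob=0.000120
DUDDUD: M=180.7204, payoff=0.0000, prob=0.000120
UUDDUD: M=304.2508, payoff=0.0000, prob=0.000963
DDUDUD: M=150.0075, payoff=0.0000, prob=0.000120
UDUDUD: M=252.5443, payoff=0.0000, prob=0.000963
DUUDUD: M=252.5443, payoff=0.0000, prob=0.000963
UUUDUD: M=425.1695, payoff=20.8039, prob=0.007707
DDDUUD: M=150.0075, payoff=0.0000, prob=0.000120
UDDUUD: M=252.5443, payoff=0.0000, prob=0.000963
DUDUUD: M=252.5443, payoff=0.0000, prob=0.000963
UUDUUD: M=425.1695, payoff=20.8039, prob=0.007707
DDUUUD: M=252.5443, payoff=0.0000, prob=0.000963
UDUUUD: M=425.1695, payoff=20.8039, prob=0.007707
DUUUUD: M=425.1695, payoff=20.8039, prob=0.007707
UUUUUD: M=715.7917, payoff=0.0000, prob=0.061659
DDDDDU: M=135.8800, payoff=0.0000, prob=0.000015
UDDDDU: M=228.7600, payoff=0.0000, prob=0.000120
DUDDDU: M=180.7204, payoff=0.0000, prob=0.000120
UUDDDU: M=304.2508, payoff=0.0000, prob=0.000963
DDUDDU: M=142.7691, payoff=0.0000, prob=0.000120
UDUDDU: M=240.3581, payoff=0.0000, prob=0.000963
DUUDDU: M=240.3581, payoff=0.0000, prob=0.000963
UUUDDU: M=404.6536, payoff=20.8039, prob=0.007707
DDDUDU: M=135.8800, payoff=0.0000, prob=0.000120
UDDUDU: M=228.7600, payoff=0.0000, prob=0.000963
DUDUDU: M=199.5100, payoff=0.0000, prob=0.000963
UUDUDU: M=335.8839, payoff=20.8039, prob=0.007707
DDUUDU: M=199.5100, payoff=0.0000, prob=0.000963
UDUUDU: M=335.8839, payoff=20.8039, prob=0.007707
DUUUDU: M=335.8839, payoff=20.8039, prob=0.007707
UUUUDU: M=565.4754, payoff=250.3954, prob=0.061659
DDDDUU: M=135.8800, payoff=0.0000, prob=0.000120
UDDDUU: M=228.7600, payoff=0.0000, prob=0.000963
DUDDUU: M=199.5100, payoff=0.0000, prob=0.000963
UUDDUU: M=335.8839, payoff=20.8039, prob=0.007707
DDUDUU: M=199.5100, payoff=0.0000, prob=0.000963
UDUDUU: M=335.8839, payoff=20.8039, prob=0.007707
DUUDUU: M=335.8839, payoff=20.8039, prob=0.007707
UUUDUU: M=565.4754, payoff=250.3954, prob=0.061659
DDDUUU: M=199.5100, payoff=0.0000, prob=0.000963
UDDUUU: M=335.8839, payoff=20.8039, prob=0.007707
DUDUUU: M=335.8839, payoff=20.8039, prob=0.007707
UUDUUU: M=565.4754, payoff=250.3954, prob=0.061659
DDUUUU: M=335.8839, payoff=20.8039, prob=0.007707
UDUUUU: M=565.4754, payoff=250.3954, prob=0.061659
DUUUUU: M=565.4754, payoff=250.3954, prob=0.061659
UUUUUU: M=952.0029, payoff=0.0000, prob=0.493270
Price = Σ prob·payoff / R^6 = 79.600520 / 4.195873 = 18.9711

price = 18.9711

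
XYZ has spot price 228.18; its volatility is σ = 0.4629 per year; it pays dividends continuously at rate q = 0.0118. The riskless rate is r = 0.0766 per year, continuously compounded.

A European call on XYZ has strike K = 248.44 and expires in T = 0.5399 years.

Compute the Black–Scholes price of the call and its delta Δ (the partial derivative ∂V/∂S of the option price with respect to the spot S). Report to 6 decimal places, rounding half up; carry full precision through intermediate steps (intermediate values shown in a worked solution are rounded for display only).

price = 25.918525
Δ = 0.505871

σ√T = 0.4629·√0.5399 = 0.340129
d₁ = (ln(S/K) + (r−q+σ²/2)T) / (σ√T) = (ln(228.18/248.44) + (0.0766−0.0118+0.4629²/2)·0.5399) / 0.340129 = (-0.085067 + 0.092829) / 0.340129 = 0.022823
d₂ = d₁ − σ√T = 0.022823 − 0.340129 = -0.317306
e^{−rT} = 0.959487
e^{−qT} = 0.993649
N(d₁) = 0.509104,  N(d₂) = 0.375506
Call price V = S·e^{−qT}·N(d₁) − K·e^{−rT}·N(d₂) = 115.429708 − 89.511183 = 25.918525
Δ = e^{−qT}·N(d₁) = 0.505871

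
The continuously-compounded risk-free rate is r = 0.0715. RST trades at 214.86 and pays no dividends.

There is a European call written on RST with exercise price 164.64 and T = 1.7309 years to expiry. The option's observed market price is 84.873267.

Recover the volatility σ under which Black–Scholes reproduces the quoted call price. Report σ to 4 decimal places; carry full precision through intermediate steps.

sigma = 0.4478

At σ = 0.4478 the Black–Scholes value reproduces the quote:
σ√T = 0.4478·√1.7309 = 0.589142
d₁ = (ln(S/K) + (r+σ²/2)T) / (σ√T) = (ln(214.86/164.64) + (0.0715+0.4478²/2)·1.7309) / 0.589142 = (0.266225 + 0.297304) / 0.589142 = 0.956525
d₂ = d₁ − σ√T = 0.956525 − 0.589142 = 0.367383
e^{−rT} = 0.883592
N(d₁) = 0.830596,  N(d₂) = 0.643333
V = S·N(d₁) − K·e^{−rT}·N(d₂) = 178.461937 − 93.588670 = 84.873267 (matching the quote); vega is positive throughout, so no other σ reproduces this price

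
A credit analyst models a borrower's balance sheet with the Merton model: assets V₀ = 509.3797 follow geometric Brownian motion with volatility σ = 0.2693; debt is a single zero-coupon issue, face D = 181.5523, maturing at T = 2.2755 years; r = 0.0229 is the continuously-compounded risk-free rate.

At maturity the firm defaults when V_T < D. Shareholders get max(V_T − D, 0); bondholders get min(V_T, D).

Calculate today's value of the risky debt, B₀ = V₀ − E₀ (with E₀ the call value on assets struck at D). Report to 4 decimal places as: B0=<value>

B0=172.1948

Apply the equity-as-call identities (strike 181.5523, horizon 2.2755 years):
d₁ = [ln(V₀/D) + (r + σ²/2)T] / (σ√T)
   = [ln(509.3797/181.5523) + (0.0229 + 0.5·0.2693²)·2.2755] / (0.2693·√2.2755)
   = [1.031650 + 0.134621] / 0.406233 = 2.870945
d₂ = d₁ − σ√T = 2.870945 − 0.406233 = 2.464712
N(d₁) = 0.997954,  N(d₂) = 0.993144,  e^(−rT) = 0.949225
E₀ = V₀·N(d₁) − D·e^(−rT)·N(d₂)
   = 509.3797·0.997954 − 181.5523·0.949225·0.993144 = 337.184878
B₀ = V₀ − E₀ = 509.3797 − 337.184878 = 172.194822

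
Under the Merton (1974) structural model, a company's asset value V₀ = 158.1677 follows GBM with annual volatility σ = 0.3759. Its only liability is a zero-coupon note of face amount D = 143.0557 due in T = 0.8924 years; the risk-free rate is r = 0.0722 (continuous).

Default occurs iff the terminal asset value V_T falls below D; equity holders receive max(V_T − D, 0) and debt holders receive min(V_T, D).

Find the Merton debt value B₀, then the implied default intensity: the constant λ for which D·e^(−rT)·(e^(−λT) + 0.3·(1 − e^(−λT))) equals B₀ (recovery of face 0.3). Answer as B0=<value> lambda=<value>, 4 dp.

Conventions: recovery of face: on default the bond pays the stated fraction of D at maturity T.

With assets at 158.1677 and a single debt payment of 143.0557 at 0.8924 years:
d₁ = [ln(V₀/D) + (r + σ²/2)T] / (σ√T)
   = [ln(158.1677/143.0557) + (0.0722 + 0.5·0.3759²)·0.8924] / (0.3759·√0.8924)
   = [0.100422 + 0.127480] / 0.355101 = 0.641793
d₂ = d₁ − σ√T = 0.641793 − 0.355101 = 0.286692
N(d₁) = 0.739496,  N(d₂) = 0.612826,  e^(−rT) = 0.937601
E₀ = V₀·N(d₁) − D·e^(−rT)·N(d₂)
   = 158.1677·0.739496 − 143.0557·0.937601·0.612826 = 34.766632
B₀ = V₀ − E₀ = 158.1677 − 34.766632 = 123.401068
e^(−λT) = (B₀·e^(rT)/D − 0.3)/(1 − 0.3) = (123.4011·1.066552/143.0557 − 0.3)/0.7 = 0.88573906
λ = −ln(0.88573906)/0.8924 = 0.135962

B0=123.4011 lambda=0.1360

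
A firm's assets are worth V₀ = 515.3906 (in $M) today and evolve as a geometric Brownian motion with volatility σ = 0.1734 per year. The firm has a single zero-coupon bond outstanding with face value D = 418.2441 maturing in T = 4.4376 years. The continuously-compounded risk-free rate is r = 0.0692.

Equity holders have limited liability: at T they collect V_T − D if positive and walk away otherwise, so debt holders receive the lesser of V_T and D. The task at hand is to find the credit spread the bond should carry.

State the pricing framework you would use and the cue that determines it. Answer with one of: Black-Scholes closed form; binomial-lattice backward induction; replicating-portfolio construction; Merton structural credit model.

Key observation: the asked-for credit quantity lives on the firm's capital structure — asset value, asset volatility, debt face 418.2441 — which is the structural model's domain.

framework: Merton structural credit model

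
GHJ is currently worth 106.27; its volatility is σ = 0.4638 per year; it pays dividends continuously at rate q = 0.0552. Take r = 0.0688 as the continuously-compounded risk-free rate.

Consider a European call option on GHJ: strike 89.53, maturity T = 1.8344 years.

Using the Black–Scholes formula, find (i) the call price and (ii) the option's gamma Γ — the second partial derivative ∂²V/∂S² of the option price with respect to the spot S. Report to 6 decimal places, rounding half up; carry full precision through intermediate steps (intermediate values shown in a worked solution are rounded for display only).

price = 31.134408
Γ = 0.004438

σ√T = 0.4638·√1.8344 = 0.628171
d₁ = (ln(S/K) + (r−q+σ²/2)T) / (σ√T) = (ln(106.27/89.53) + (0.0688−0.0552+0.4638²/2)·1.8344) / 0.628171 = (0.171409 + 0.222247) / 0.628171 = 0.626671
d₂ = d₁ − σ√T = 0.626671 − 0.628171 = -0.001500
e^{−rT} = 0.881433
e^{−qT} = 0.903699
N(d₁) = 0.734563,  N(d₂) = 0.499402
Call price V = S·e^{−qT}·N(d₁) − K·e^{−rT}·N(d₂) = 70.544518 − 39.410111 = 31.134408
φ(d₁) = (1/√(2π))·e^{−d₁²/2} = 0.327818
Γ = e^{−qT}·φ(d₁) / (S·σ·√T) = 0.004438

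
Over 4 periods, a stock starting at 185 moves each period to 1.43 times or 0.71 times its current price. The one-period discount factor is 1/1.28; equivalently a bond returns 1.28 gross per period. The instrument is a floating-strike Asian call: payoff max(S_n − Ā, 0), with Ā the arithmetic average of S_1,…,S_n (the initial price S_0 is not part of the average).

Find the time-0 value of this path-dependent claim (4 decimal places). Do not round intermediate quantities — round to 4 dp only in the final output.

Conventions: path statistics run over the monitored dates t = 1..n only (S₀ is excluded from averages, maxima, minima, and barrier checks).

price = 54.3430

No-arbitrage gives p* = (R−d)/(u−d) = 0.7917: enumerate every path, weight its payoff by its p*-probability, and discount by R^4.
Enumerate all 2^4 = 16 price paths (U = up ×1.43, D = down ×0.71); each path with k up-moves has probability p*^k·(1−p*)^(4−k).
DDDD: Ā=84.4584, payoff=0.0000, prob=0.001884
UDDD: Ā=170.1064, payoff=0.0000, prob=0.007158
DUDD: Ā=136.8064, payoff=0.0000, prob=0.007158
UUDD: Ā=275.5396, payoff=0.0000, prob=0.027202
DDUD: Ā=113.1634, payoff=0.0000, prob=0.007158
UDUD: Ā=227.9206, payoff=0.0000, prob=0.027202
DUUD: Ā=194.6206, payoff=0.0000, prob=0.027202
UUUD: Ā=391.9823, payoff=0.0000, prob=0.103368
DDDU: Ā=96.3768, payoff=0.0000, prob=0.007158
UDDU: Ā=194.1111, payoff=0.0000, prob=0.027202
DUDU: Ā=160.8111, payoff=29.8932, prob=0.027202
UUDU: Ā=323.8872, payoff=60.2074, prob=0.103368
DDUU: Ā=137.1681, payoff=53.5362, prob=0.027202
UDUU: Ā=276.2682, payoff=107.8264, prob=0.103368
DUUU: Ā=242.9682, payoff=141.1264, prob=0.103368
UUUU: Ā=489.3584, payoff=284.2405, prob=0.392798
Price = Σ prob·payoff / R^4 = 145.875861 / 2.684355 = 54.3430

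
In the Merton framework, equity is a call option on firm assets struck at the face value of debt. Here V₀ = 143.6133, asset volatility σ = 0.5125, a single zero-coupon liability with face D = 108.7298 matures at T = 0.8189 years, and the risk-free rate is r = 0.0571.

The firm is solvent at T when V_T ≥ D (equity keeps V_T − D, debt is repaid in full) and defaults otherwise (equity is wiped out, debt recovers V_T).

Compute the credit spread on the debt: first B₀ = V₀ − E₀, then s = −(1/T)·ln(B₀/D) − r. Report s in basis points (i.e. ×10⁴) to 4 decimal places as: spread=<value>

spread=974.2016

Apply the equity-as-call identities (strike 108.7298, horizon 0.8189 years):
d₁ = [ln(V₀/D) + (r + σ²/2)T] / (σ√T)
   = [ln(143.6133/108.7298) + (0.0571 + 0.5·0.5125²)·0.8189] / (0.5125·√0.8189)
   = [0.278258 + 0.154304] / 0.463777 = 0.932694
d₂ = d₁ − σ√T = 0.932694 − 0.463777 = 0.468917
N(d₁) = 0.824511,  N(d₂) = 0.680436,  e^(−rT) = 0.954317
E₀ = V₀·N(d₁) − D·e^(−rT)·N(d₂)
   = 143.6133·0.824511 − 108.7298·0.954317·0.680436 = 47.806913
B₀ = V₀ − E₀ = 143.6133 − 47.806913 = 95.806387
spread = −(1/T)·ln(B₀/D) − r = −(1/0.8189)·ln(95.806387/108.7298) − 0.0571 = 0.09742016
in basis points: 0.09742016 × 10⁴ = 974.2016 bp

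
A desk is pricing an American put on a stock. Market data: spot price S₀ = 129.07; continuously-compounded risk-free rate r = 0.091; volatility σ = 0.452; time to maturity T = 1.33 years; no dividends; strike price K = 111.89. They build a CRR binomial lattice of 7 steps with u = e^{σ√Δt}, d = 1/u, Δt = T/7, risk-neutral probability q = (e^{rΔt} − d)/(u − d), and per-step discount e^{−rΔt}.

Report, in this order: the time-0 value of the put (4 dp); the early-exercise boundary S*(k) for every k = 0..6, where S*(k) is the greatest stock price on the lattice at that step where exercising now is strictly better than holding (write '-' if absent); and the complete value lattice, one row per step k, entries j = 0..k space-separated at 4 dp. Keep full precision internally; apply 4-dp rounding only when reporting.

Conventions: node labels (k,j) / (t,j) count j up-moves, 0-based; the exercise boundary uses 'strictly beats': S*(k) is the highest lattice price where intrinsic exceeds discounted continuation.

price = 12.5278
boundary = - - - 71.4707 58.6898 71.4707 87.0350
tree:
12.5278
19.1193 6.2414
28.3131 10.4090 2.2075
40.4193 16.9542 4.0951 0.3585
53.2002 26.7617 7.5411 0.7221 0.0000
63.6956 40.4193 13.7646 1.4545 0.0000 0.0000
72.3141 53.2002 24.8550 2.9298 0.0000 0.0000 0.0000
79.3913 63.6956 40.4193 5.9013 0.0000 0.0000 0.0000 0.0000

Δt=0.19000  u=1.21777  d=0.82117  q=0.49488  discount=0.98286
step 7 (expiry): payoffs max(K−S,0) = 79.3913 63.6956 40.4193 5.9013 0.0000 0.0000 0.0000 0.0000
step 6: (k=6,j=0): S=39.5759, K−S=72.3141, hold=70.3961 ⇒ V=72.3141 exercise | (k=6,j=1): S=58.6898, K−S=53.2002, hold=51.2822 ⇒ V=53.2002 exercise | (k=6,j=2): S=87.0350, K−S=24.8550, hold=22.9370 ⇒ V=24.8550 exercise | (k=6,j=3): S=129.0700, K−S=0.0000, hold=2.9298 ⇒ V=2.9298 continue | (k=6,j=4): S=191.4065, K−S=0.0000, hold=0.0000 ⇒ V=0.0000 continue | (k=6,j=5): S=283.8494, K−S=0.0000, hold=0.0000 ⇒ V=0.0000 continue | (k=6,j=6): S=420.9391, K−S=0.0000, hold=0.0000 ⇒ V=0.0000 continue  boundary S*=87.0350
step 5: (k=5,j=0): S=48.1944, K−S=63.6956, hold=61.7776 ⇒ V=63.6956 exercise | (k=5,j=1): S=71.4707, K−S=40.4193, hold=38.5013 ⇒ V=40.4193 exercise | (k=5,j=2): S=105.9887, K−S=5.9013, hold=13.7646 ⇒ V=13.7646 continue | (k=5,j=3): S=157.1777, K−S=0.0000, hold=1.4545 ⇒ V=1.4545 continue | (k=5,j=4): S=233.0893, K−S=0.0000, hold=0.0000 ⇒ V=0.0000 continue | (k=5,j=5): S=345.6636, K−S=0.0000, hold=0.0000 ⇒ V=0.0000 continue  boundary S*=71.4707
step 4: (k=4,j=0): S=58.6898, K−S=53.2002, hold=51.2822 ⇒ V=53.2002 exercise | (k=4,j=1): S=87.0350, K−S=24.8550, hold=26.7617 ⇒ V=26.7617 continue | (k=4,j=2): S=129.0700, K−S=0.0000, hold=7.5411 ⇒ V=7.5411 continue | (k=4,j=3): S=191.4065, K−S=0.0000, hold=0.7221 ⇒ V=0.7221 continue | (k=4,j=4): S=283.8494, K−S=0.0000, hold=0.0000 ⇒ V=0.0000 continue  boundary S*=58.6898
step 3: (k=3,j=0): S=71.4707, K−S=40.4193, hold=39.4287 ⇒ V=40.4193 exercise | (k=3,j=1): S=105.9887, K−S=5.9013, hold=16.9542 ⇒ V=16.9542 continue | (k=3,j=2): S=157.1777, K−S=0.0000, hold=4.0951 ⇒ V=4.0951 continue | (k=3,j=3): S=233.0893, K−S=0.0000, hold=0.3585 ⇒ V=0.3585 continue  boundary S*=71.4707
step 2: (k=2,j=0): S=87.0350, K−S=24.8550, hold=28.3131 ⇒ V=28.3131 continue | (k=2,j=1): S=129.0700, K−S=0.0000, hold=10.4090 ⇒ V=10.4090 continue | (k=2,j=2): S=191.4065, K−S=0.0000, hold=2.2075 ⇒ V=2.2075 continue  boundary S*=-
step 1: (k=1,j=0): S=105.9887, K−S=5.9013, hold=19.1193 ⇒ V=19.1193 continue | (k=1,j=1): S=157.1777, K−S=0.0000, hold=6.2414 ⇒ V=6.2414 continue  boundary S*=-
step 0: (k=0,j=0): S=129.0700, K−S=0.0000, hold=12.5278 ⇒ V=12.5278 continue  boundary S*=-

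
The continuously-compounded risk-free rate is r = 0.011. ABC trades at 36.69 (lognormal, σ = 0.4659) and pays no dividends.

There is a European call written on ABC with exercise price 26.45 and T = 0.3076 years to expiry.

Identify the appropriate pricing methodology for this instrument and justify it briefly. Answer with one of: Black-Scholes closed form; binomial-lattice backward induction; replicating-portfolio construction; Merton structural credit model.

Key observation: the instrument is a plain European call (strike 26.45) on a lognormal asset; the exact continuous-time formula applies directly.

framework: Black-Scholes closed form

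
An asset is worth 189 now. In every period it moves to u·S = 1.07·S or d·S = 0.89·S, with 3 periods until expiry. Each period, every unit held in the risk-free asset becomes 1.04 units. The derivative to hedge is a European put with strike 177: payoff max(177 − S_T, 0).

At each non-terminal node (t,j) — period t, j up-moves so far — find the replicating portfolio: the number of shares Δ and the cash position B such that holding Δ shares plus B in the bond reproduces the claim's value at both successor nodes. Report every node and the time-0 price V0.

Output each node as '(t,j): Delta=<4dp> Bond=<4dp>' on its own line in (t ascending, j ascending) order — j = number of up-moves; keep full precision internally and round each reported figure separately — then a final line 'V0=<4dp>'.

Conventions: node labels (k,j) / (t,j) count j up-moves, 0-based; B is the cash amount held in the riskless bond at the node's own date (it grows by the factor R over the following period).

Risk-neutral probability p* = (R−d)/(u−d) = (1.04−0.89)/(1.07−0.89) = 0.8333.
At maturity the claim pays: V(3,0)=43.7609, V(3,1)=16.8136, V(3,2)=0.0000, V(3,3)=0.0000
Node (2,0) S=149.7069: V=(p*·16.8136+(1−p*)·43.7609)/1.04=20.4854; Δ=(16.8136−43.7609)/(160.1864−133.2391)=-1.0000; B=V−Δ·S=170.1923
Node (2,1) S=179.9847: V=(p*·0.0000+(1−p*)·16.8136)/1.04=2.6945; Δ=(0.0000−16.8136)/(192.5836−160.1864)=-0.5190; B=V−Δ·S=96.1035
Node (2,2) S=216.3861: V=(p*·0.0000+(1−p*)·0.0000)/1.04=0.0000; Δ=(0.0000−0.0000)/(231.5331−192.5836)=0.0000; B=V−Δ·S=0.0000
Node (1,0) S=168.2100: V=(p*·2.6945+(1−p*)·20.4854)/1.04=5.4420; Δ=(2.6945−20.4854)/(179.9847−149.7069)=-0.5876; B=V−Δ·S=104.2804
Node (1,1) S=202.2300: V=(p*·0.0000+(1−p*)·2.6945)/1.04=0.4318; Δ=(0.0000−2.6945)/(216.3861−179.9847)=-0.0740; B=V−Δ·S=15.4012
Node (0,0) S=189.0000: V=(p*·0.4318+(1−p*)·5.4420)/1.04=1.2181; Δ=(0.4318−5.4420)/(202.2300−168.2100)=-0.1473; B=V−Δ·S=29.0523
Check: Δ(0,0)·S0 + B(0,0) = 1.2181 = V0.

(0,0): Delta=-0.1473 Bond=29.0523
(1,0): Delta=-0.5876 Bond=104.2804
(1,1): Delta=-0.0740 Bond=15.4012
(2,0): Delta=-1.0000 Bond=170.1923
(2,1): Delta=-0.5190 Bond=96.1035
(2,2): Delta=0.0000 Bond=0.0000
V0=1.2181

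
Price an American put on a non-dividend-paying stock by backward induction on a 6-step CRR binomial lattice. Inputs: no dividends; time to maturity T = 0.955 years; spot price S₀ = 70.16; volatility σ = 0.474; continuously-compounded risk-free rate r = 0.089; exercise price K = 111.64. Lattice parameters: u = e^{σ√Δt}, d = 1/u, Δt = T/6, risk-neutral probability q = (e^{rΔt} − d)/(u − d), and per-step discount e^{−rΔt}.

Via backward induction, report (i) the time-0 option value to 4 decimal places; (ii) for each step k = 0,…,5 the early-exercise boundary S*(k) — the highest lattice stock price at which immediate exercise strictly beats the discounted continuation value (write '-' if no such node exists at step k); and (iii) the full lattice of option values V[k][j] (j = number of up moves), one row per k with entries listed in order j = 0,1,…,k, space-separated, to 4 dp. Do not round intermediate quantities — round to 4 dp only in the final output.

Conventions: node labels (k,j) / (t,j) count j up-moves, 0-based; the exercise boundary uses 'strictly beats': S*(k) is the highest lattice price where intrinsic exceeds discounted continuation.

Δt=0.15917  u=1.20817  d=0.82770  q=0.49036  discount=0.98593
step 6 (expiry): payoffs max(K−S,0) = 89.0808 78.7109 63.5744 41.4800 9.2295 0.0000 0.0000
step 5: (k=5,j=0): S=27.2554, K−S=84.3846, hold=82.8143 ⇒ V=84.3846 exercise | (k=5,j=1): S=39.7839, K−S=71.8561, hold=70.2858 ⇒ V=71.8561 exercise | (k=5,j=2): S=58.0714, K−S=53.5686, hold=51.9983 ⇒ V=53.5686 exercise | (k=5,j=3): S=84.7651, K−S=26.8749, hold=25.3046 ⇒ V=26.8749 exercise | (k=5,j=4): S=123.7292, K−S=0.0000, hold=4.6375 ⇒ V=4.6375 continue | (k=5,j=5): S=180.6039, K−S=0.0000, hold=0.0000 ⇒ V=0.0000 continue  boundary S*=84.7651
step 4: (k=4,j=0): S=32.9291, K−S=78.7109, hold=77.1406 ⇒ V=78.7109 exercise | (k=4,j=1): S=48.0656, K−S=63.5744, hold=62.0041 ⇒ V=63.5744 exercise | (k=4,j=2): S=70.1600, K−S=41.4800, hold=39.9097 ⇒ V=41.4800 exercise | (k=4,j=3): S=102.4105, K−S=9.2295, hold=15.7459 ⇒ V=15.7459 continue | (k=4,j=4): S=149.4857, K−S=0.0000, hold=2.3302 ⇒ V=2.3302 continue  boundary S*=70.1600
step 3: (k=3,j=0): S=39.7839, K−S=71.8561, hold=70.2858 ⇒ V=71.8561 exercise | (k=3,j=1): S=58.0714, K−S=53.5686, hold=51.9983 ⇒ V=53.5686 exercise | (k=3,j=2): S=84.7651, K−S=26.8749, hold=28.4550 ⇒ V=28.4550 continue | (k=3,j=3): S=123.7292, K−S=0.0000, hold=9.0384 ⇒ V=9.0384 continue  boundary S*=58.0714
step 2: (k=2,j=0): S=48.0656, K−S=63.5744, hold=62.0041 ⇒ V=63.5744 exercise | (k=2,j=1): S=70.1600, K−S=41.4800, hold=40.6736 ⇒ V=41.4800 exercise | (k=2,j=2): S=102.4105, K−S=9.2295, hold=18.6676 ⇒ V=18.6676 continue  boundary S*=70.1600
step 1: (k=1,j=0): S=58.0714, K−S=53.5686, hold=51.9983 ⇒ V=53.5686 exercise | (k=1,j=1): S=84.7651, K−S=26.8749, hold=29.8675 ⇒ V=29.8675 continue  boundary S*=58.0714
step 0: (k=0,j=0): S=70.1600, K−S=41.4800, hold=41.3565 ⇒ V=41.4800 exercise  boundary S*=70.1600

price = 41.4800
boundary = 70.1600 58.0714 70.1600 58.0714 70.1600 84.7651
tree:
41.4800
53.5686 29.8675
63.5744 41.4800 18.6676
71.8561 53.5686 28.4550 9.0384
78.7109 63.5744 41.4800 15.7459 2.3302
84.3846 71.8561 53.5686 26.8749 4.6375 0.0000
89.0808 78.7109 63.5744 41.4800 9.2295 0.0000 0.0000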